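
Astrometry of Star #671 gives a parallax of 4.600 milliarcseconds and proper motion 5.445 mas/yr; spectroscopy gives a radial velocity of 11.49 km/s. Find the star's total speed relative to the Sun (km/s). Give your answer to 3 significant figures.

12.8 km/s

d = 1/p = 1/0.004600″ = 217.39 pc.
μ = 5.445 mas/yr = 0.005445 ″/yr.
v_t = 4.740 μ d = 4.740 × 0.005445 × 217.39 = 5.6107 km/s.
v = √(v_r² + v_t²) = √(11.49² + 5.6107²) = √163.5 = 12.787 km/s.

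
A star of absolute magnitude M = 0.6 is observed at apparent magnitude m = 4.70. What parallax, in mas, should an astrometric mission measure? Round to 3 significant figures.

m − M = 4.70 − 0.6 = 4.10.
d = 10^((m−M)/5 + 1) = 10^1.820 = 66.069 pc.
p = 1/d = 1/66.069 = 0.015136 arcsec = 15.136 mas.

15.1 mas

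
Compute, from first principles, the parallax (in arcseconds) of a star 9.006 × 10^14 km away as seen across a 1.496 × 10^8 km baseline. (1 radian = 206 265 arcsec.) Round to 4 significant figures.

0.03426 arcsec

θ ≈ B/d = (1.496 × 10^8) / (9.006 × 10^14) = 1.6611 × 10^-7 rad.
In arcseconds: 1.6611 × 10^-7 × 206265 = 0.034263″.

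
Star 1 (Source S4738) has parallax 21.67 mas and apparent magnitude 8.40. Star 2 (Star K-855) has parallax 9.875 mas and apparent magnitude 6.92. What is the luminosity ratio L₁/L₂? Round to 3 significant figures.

L₁/L₂ = 0.0531

d₁ = 1/p₁ = 1/0.02167″ = 46.147 pc; d₂ = 1/p₂ = 1/0.009875″ = 101.27 pc.
M₁ = m₁ − 5 log₁₀ d₁ + 5 = 8.40 − 8.3207 + 5 = 5.0793.
M₂ = 6.92 − 10.0274 + 5 = 1.8926.
L₁/L₂ = 10^(0.4(M₂ − M₁)) = 10^(0.4 × (-3.1867)) = 10^(-1.27468) = 0.053128.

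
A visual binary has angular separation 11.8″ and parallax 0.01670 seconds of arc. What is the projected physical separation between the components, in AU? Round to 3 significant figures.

d = 1/p = 1/0.01670″ = 59.88 pc.
At distance d (pc), an angle of θ arcsec spans θ·d AU: s = 11.8 × 59.88 = 706.58 AU.

707 AU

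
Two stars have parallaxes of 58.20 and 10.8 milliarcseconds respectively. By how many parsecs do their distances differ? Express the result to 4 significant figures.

75.41 pc

d_A = 1/0.05820″ = 17.182 pc; d_B = 1/0.01080″ = 92.593 pc.
|d_B − d_A| = |92.593 − 17.182| = 75.411 pc.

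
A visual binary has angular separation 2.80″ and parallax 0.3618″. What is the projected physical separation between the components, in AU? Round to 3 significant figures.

7.74 AU

d = 1/p = 1/0.3618″ = 2.764 pc.
At distance d (pc), an angle of θ arcsec spans θ·d AU: s = 2.80 × 2.764 = 7.7392 AU.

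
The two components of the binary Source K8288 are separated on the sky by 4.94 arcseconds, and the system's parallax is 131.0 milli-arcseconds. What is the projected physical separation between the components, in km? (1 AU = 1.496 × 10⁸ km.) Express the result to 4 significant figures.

d = 1/p = 1/0.1310″ = 7.6336 pc.
At distance d (pc), an angle of θ arcsec spans θ·d AU: s = 4.94 × 7.6336 = 37.71 AU.
= 37.71 × 1.496 × 10⁸ km = 5.6414 × 10^9 km.

5.641 × 10^9 km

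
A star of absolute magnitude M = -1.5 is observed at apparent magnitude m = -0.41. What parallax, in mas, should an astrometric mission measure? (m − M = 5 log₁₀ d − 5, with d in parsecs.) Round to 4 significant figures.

m − M = -0.41 − (-1.5) = 1.09.
d = 10^((m−M)/5 + 1) = 10^1.218 = 16.52 pc.
p = 1/d = 1/16.52 = 0.060533 arcsec = 60.533 mas.

60.53 mas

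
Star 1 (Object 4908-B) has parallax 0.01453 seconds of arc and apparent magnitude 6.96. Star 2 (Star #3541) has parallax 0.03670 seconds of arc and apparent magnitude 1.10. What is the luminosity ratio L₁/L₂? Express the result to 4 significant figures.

d₁ = 1/p₁ = 1/0.01453″ = 68.823 pc; d₂ = 1/p₂ = 1/0.03670″ = 27.248 pc.
M₁ = m₁ − 5 log₁₀ d₁ + 5 = 6.96 − 9.1887 + 5 = 2.7713.
M₂ = 1.10 − 7.1767 + 5 = -1.0767.
L₁/L₂ = 10^(0.4(M₂ − M₁)) = 10^(0.4 × (-3.8480)) = 10^(-1.53920) = 0.028893.

L₁/L₂ = 0.02889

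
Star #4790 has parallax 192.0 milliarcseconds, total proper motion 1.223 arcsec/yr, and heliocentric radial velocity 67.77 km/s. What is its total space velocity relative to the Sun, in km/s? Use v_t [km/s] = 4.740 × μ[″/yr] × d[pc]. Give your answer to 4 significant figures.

74.19 km/s

d = 1/p = 1/0.1920″ = 5.2083 pc.
v_t = 4.740 μ d = 4.740 × 1.223 × 5.2083 = 30.193 km/s.
v = √(v_r² + v_t²) = √(67.77² + 30.193²) = √5504.39 = 74.192 km/s.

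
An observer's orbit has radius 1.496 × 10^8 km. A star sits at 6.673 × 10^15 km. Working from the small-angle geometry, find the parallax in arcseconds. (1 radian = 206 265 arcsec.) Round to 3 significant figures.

0.00462 arcsec

θ ≈ B/d = (1.496 × 10^8) / (6.673 × 10^15) = 2.2419 × 10^-8 rad.
In arcseconds: 2.2419 × 10^-8 × 206265 = 0.0046243″.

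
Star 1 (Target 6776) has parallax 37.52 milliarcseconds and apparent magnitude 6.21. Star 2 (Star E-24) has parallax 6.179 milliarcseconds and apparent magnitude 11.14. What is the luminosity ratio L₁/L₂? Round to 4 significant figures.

L₁/L₂ = 2.543

d₁ = 1/p₁ = 1/0.03752″ = 26.652 pc; d₂ = 1/p₂ = 1/0.006179″ = 161.84 pc.
M₁ = m₁ − 5 log₁₀ d₁ + 5 = 6.21 − 7.1286 + 5 = 4.0814.
M₂ = 11.14 − 11.0454 + 5 = 5.0946.
L₁/L₂ = 10^(0.4(M₂ − M₁)) = 10^(0.4 × 1.0132) = 10^0.40528 = 2.5426.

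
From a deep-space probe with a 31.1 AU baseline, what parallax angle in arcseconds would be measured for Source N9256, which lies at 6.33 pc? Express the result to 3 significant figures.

p (arcsec) = B (AU) / d (pc).
p = 31.1 / 6.33 = 4.9131 arcsec.

4.91 arcsec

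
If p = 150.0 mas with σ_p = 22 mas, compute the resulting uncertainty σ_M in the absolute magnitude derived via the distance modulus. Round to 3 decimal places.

M = m − 5 log₁₀ d + 5 = m + 5 log₁₀ p + 5, so ∂M/∂p = 5/(p ln 10).
σ_M = (5/ln 10) · (σ_p/p) = 2.1715 × 22/150.0 = 2.1715 × 0.14667 = 0.31849.

σ_M = 0.318 mag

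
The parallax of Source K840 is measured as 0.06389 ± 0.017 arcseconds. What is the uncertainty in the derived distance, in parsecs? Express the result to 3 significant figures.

d = 1/p, so σ_d = σ_p / p².
σ_d = 0.0170 / (0.06389)² = 0.0170 / 0.0040819 = 4.1647 pc.

4.16 pc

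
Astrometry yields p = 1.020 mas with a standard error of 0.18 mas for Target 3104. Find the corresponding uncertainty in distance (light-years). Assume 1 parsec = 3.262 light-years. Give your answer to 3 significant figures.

d = 1/p, so σ_d = σ_p / p².
σ_d = 0.000180 / (0.001020)² = 0.000180 / 0.0000010404 = 173.01 pc = 173.01 × 3.262 ly = 564.36 ly.

564 ly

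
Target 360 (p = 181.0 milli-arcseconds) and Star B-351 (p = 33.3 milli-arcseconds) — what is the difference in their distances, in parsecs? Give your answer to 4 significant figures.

24.51 pc

d_A = 1/0.1810″ = 5.5249 pc; d_B = 1/0.03330″ = 30.03 pc.
|d_B − d_A| = |30.03 − 5.5249| = 24.505 pc.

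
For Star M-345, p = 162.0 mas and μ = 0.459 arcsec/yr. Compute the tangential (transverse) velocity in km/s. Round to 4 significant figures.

13.43 km/s

d = 1/p = 1/0.1620″ = 6.1728 pc.
v_t = 4.74 × μ × d = 4.74 × 0.459 × 6.1728 = 13.43 km/s.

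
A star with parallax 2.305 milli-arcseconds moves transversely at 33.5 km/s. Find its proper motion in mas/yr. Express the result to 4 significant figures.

d = 1/p = 1/0.002305″ = 433.84 pc.
μ = v_t / (4.74 d) = 33.5 / (4.74 × 433.84) = 33.5 / 2056.4 = 0.016291 ″/yr = 16.291 mas/yr.

16.29 mas/yr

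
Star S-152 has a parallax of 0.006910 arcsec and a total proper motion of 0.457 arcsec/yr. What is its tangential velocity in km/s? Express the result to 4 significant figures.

313.5 km/s

d = 1/p = 1/0.006910″ = 144.72 pc.
v_t = 4.74 × μ × d = 4.74 × 0.457 × 144.72 = 313.49 km/s.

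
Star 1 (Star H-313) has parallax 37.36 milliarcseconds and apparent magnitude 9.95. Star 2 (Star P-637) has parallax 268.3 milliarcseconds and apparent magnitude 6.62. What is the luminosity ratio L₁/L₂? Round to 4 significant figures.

d₁ = 1/p₁ = 1/0.03736″ = 26.767 pc; d₂ = 1/p₂ = 1/0.2683″ = 3.7272 pc.
M₁ = m₁ − 5 log₁₀ d₁ + 5 = 9.95 − 7.1380 + 5 = 7.8120.
M₂ = 6.62 − 2.8569 + 5 = 8.7631.
L₁/L₂ = 10^(0.4(M₂ − M₁)) = 10^(0.4 × 0.9511) = 10^0.38044 = 2.4013.

L₁/L₂ = 2.401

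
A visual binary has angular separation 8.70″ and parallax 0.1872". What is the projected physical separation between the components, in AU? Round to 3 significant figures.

46.5 AU

d = 1/p = 1/0.1872″ = 5.3419 pc.
At distance d (pc), an angle of θ arcsec spans θ·d AU: s = 8.70 × 5.3419 = 46.475 AU.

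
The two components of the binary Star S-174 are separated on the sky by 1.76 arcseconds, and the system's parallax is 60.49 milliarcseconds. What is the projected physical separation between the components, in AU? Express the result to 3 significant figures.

d = 1/p = 1/0.06049″ = 16.532 pc.
At distance d (pc), an angle of θ arcsec spans θ·d AU: s = 1.76 × 16.532 = 29.096 AU.

29.1 AU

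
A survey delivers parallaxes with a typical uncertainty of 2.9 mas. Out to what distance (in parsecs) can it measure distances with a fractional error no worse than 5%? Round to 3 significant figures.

σ_d/d = σ_p/p, so the condition is σ_p/p ≤ 0.05, i.e. p ≥ σ_p/0.05.
p_min = 2.9/0.05 = 58 mas = 0.058 arcsec.
d_max = 1/p_min = 1/0.058 = 17.241 pc.

17.2 pc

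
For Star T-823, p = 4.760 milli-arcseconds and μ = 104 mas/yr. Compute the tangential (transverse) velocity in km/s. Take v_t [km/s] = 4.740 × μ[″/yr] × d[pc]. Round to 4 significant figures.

d = 1/p = 1/0.004760″ = 210.08 pc.
μ = 104 mas/yr = 0.104 ″/yr.
v_t = 4.74 × μ × d = 4.74 × 0.104 × 210.08 = 103.56 km/s.

103.6 km/s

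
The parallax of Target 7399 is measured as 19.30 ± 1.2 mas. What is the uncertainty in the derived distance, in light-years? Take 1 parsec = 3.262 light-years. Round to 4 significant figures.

10.51 ly

d = 1/p, so σ_d = σ_p / p².
σ_d = 0.00120 / (0.01930)² = 0.00120 / 0.00037249 = 3.2216 pc = 3.2216 × 3.262 ly = 10.509 ly.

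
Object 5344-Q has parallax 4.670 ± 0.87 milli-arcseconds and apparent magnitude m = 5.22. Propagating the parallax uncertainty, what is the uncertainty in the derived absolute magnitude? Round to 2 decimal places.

σ_M = 0.40 mag

M = m − 5 log₁₀ d + 5 = m + 5 log₁₀ p + 5, so ∂M/∂p = 5/(p ln 10).
σ_M = (5/ln 10) · (σ_p/p) = 2.1715 × 0.87/4.670 = 2.1715 × 0.1863 = 0.40455.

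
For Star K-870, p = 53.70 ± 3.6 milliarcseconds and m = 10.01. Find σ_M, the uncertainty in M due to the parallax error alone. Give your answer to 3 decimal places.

σ_M = 0.146 mag

M = m − 5 log₁₀ d + 5 = m + 5 log₁₀ p + 5, so ∂M/∂p = 5/(p ln 10).
σ_M = (5/ln 10) · (σ_p/p) = 2.1715 × 3.6/53.70 = 2.1715 × 0.067039 = 0.14558.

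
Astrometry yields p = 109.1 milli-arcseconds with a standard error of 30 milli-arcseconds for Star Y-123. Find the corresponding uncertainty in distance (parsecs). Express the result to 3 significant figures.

d = 1/p, so σ_d = σ_p / p².
σ_d = 0.0300 / (0.1091)² = 0.0300 / 0.011903 = 2.5204 pc.

2.52 pc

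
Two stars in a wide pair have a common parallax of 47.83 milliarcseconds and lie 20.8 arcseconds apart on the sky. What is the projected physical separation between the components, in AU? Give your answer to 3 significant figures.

435 AU

d = 1/p = 1/0.04783″ = 20.907 pc.
At distance d (pc), an angle of θ arcsec spans θ·d AU: s = 20.8 × 20.907 = 434.87 AU.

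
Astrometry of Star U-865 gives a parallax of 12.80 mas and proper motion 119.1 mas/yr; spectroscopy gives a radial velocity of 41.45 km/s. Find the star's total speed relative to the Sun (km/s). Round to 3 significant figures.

60.5 km/s

d = 1/p = 1/0.01280″ = 78.125 pc.
μ = 119.1 mas/yr = 0.1191 ″/yr.
v_t = 4.740 μ d = 4.740 × 0.1191 × 78.125 = 44.104 km/s.
v = √(v_r² + v_t²) = √(41.45² + 44.104²) = √3663.27 = 60.525 km/s.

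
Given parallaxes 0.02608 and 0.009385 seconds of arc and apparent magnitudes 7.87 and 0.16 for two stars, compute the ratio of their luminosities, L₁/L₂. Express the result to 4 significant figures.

L₁/L₂ = 0.0001067

d₁ = 1/p₁ = 1/0.02608″ = 38.344 pc; d₂ = 1/p₂ = 1/0.009385″ = 106.55 pc.
M₁ = m₁ − 5 log₁₀ d₁ + 5 = 7.87 − 7.9185 + 5 = 4.9515.
M₂ = 0.16 − 10.1378 + 5 = -4.9778.
L₁/L₂ = 10^(0.4(M₂ − M₁)) = 10^(0.4 × (-9.9293)) = 10^(-3.97172) = 0.00010673.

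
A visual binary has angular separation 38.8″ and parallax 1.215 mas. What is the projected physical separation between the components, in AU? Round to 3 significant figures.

31900 AU

d = 1/p = 1/0.001215″ = 823.05 pc.
At distance d (pc), an angle of θ arcsec spans θ·d AU: s = 38.8 × 823.05 = 31934 AU.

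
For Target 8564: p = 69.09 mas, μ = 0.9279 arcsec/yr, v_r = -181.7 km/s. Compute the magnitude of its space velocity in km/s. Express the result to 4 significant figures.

d = 1/p = 1/0.06909″ = 14.474 pc.
v_t = 4.740 μ d = 4.740 × 0.9279 × 14.474 = 63.66 km/s.
v = √(v_r² + v_t²) = √((-181.7)² + 63.66²) = √37067.5 = 192.53 km/s.

192.5 km/s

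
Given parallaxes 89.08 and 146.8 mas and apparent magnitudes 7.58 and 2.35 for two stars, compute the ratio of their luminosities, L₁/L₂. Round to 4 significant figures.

L₁/L₂ = 0.02197

d₁ = 1/p₁ = 1/0.08908″ = 11.226 pc; d₂ = 1/p₂ = 1/0.1468″ = 6.812 pc.
M₁ = m₁ − 5 log₁₀ d₁ + 5 = 7.58 − 5.2511 + 5 = 7.3289.
M₂ = 2.35 − 4.1664 + 5 = 3.1836.
L₁/L₂ = 10^(0.4(M₂ − M₁)) = 10^(0.4 × (-4.1453)) = 10^(-1.65812) = 0.021973.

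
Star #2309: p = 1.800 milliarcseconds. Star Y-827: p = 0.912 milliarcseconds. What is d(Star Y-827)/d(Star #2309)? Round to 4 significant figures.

1.974

Since d = 1/p, d_B/d_A = p_A/p_B.
= 1.800 / 0.912 = 1.9737.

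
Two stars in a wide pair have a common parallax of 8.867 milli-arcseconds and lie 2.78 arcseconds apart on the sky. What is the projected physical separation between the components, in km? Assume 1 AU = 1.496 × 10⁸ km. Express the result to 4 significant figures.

4.690 × 10^10 km

d = 1/p = 1/0.008867″ = 112.78 pc.
At distance d (pc), an angle of θ arcsec spans θ·d AU: s = 2.78 × 112.78 = 313.53 AU.
= 313.53 × 1.496 × 10⁸ km = 4.6904 × 10^10 km.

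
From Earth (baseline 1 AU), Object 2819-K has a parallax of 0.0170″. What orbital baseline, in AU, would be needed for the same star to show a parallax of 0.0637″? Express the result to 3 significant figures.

Parallax scales linearly with baseline: p ∝ B, so B = p_target / p_Earth × 1 AU.
B = 0.0637 / 0.0170 = 3.7471 AU.

3.75 AU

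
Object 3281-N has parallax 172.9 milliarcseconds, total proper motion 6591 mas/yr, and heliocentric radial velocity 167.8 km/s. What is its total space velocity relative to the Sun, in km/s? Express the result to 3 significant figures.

247 km/s

d = 1/p = 1/0.1729″ = 5.7837 pc.
μ = 6591 mas/yr = 6.591 ″/yr.
v_t = 4.740 μ d = 4.740 × 6.591 × 5.7837 = 180.69 km/s.
v = √(v_r² + v_t²) = √(167.8² + 180.69²) = √60805.7 = 246.59 km/s.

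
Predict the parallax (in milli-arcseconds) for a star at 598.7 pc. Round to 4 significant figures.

p = 1/d = 1/598.7 = 0.0016703 arcsec.
= 0.0016703 × 1000 = 1.6703 mas.

1.670 mas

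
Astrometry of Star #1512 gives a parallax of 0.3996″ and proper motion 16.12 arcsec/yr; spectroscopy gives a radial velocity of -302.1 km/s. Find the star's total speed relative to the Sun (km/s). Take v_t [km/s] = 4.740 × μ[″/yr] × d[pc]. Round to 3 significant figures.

358 km/s

d = 1/p = 1/0.3996″ = 2.5025 pc.
v_t = 4.740 μ d = 4.740 × 16.12 × 2.5025 = 191.21 km/s.
v = √(v_r² + v_t²) = √((-302.1)² + 191.21²) = √127826 = 357.53 km/s.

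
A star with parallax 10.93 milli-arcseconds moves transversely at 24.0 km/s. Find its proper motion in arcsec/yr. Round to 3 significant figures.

d = 1/p = 1/0.01093″ = 91.491 pc.
μ = v_t / (4.74 d) = 24.0 / (4.74 × 91.491) = 24.0 / 433.67 = 0.055342 ″/yr.

0.0553 arcsec/yr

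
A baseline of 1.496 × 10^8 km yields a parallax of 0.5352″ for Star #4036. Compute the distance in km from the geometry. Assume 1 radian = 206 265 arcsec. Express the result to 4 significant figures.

5.766 × 10^13 km

θ = 0.5352″ = 0.5352/206265 = 2.5947 × 10^-6 rad.
d = B/θ = (1.496 × 10^8) / (2.5947 × 10^-6) = 5.7656 × 10^13 km.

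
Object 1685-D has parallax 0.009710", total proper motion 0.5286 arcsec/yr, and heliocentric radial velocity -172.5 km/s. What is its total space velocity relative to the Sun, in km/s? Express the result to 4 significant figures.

310.4 km/s

d = 1/p = 1/0.009710″ = 102.99 pc.
v_t = 4.740 μ d = 4.740 × 0.5286 × 102.99 = 258.05 km/s.
v = √(v_r² + v_t²) = √((-172.5)² + 258.05²) = √96346.1 = 310.4 km/s.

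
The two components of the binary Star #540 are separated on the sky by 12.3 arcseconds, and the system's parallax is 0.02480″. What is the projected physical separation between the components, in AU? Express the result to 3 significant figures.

496 AU

d = 1/p = 1/0.02480″ = 40.323 pc.
At distance d (pc), an angle of θ arcsec spans θ·d AU: s = 12.3 × 40.323 = 495.97 AU.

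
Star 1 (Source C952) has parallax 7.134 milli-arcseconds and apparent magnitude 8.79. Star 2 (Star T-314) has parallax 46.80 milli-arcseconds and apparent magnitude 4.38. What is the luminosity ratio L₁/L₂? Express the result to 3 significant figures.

d₁ = 1/p₁ = 1/0.007134″ = 140.17 pc; d₂ = 1/p₂ = 1/0.04680″ = 21.368 pc.
M₁ = m₁ − 5 log₁₀ d₁ + 5 = 8.79 − 10.7333 + 5 = 3.0567.
M₂ = 4.38 − 6.6488 + 5 = 2.7312.
L₁/L₂ = 10^(0.4(M₂ − M₁)) = 10^(0.4 × (-0.3255)) = 10^(-0.13020) = 0.74097.

L₁/L₂ = 0.741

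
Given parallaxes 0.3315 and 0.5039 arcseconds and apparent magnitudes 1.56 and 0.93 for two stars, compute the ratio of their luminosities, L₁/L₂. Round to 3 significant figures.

L₁/L₂ = 1.29

d₁ = 1/p₁ = 1/0.3315″ = 3.0166 pc; d₂ = 1/p₂ = 1/0.5039″ = 1.9845 pc.
M₁ = m₁ − 5 log₁₀ d₁ + 5 = 1.56 − 2.3976 + 5 = 4.1624.
M₂ = 0.93 − 1.4883 + 5 = 4.4417.
L₁/L₂ = 10^(0.4(M₂ − M₁)) = 10^(0.4 × 0.2793) = 10^0.11172 = 1.2934.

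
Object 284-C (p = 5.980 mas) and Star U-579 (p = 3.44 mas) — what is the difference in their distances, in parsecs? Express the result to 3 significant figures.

123 pc

d_A = 1/0.005980″ = 167.22 pc; d_B = 1/0.003440″ = 290.7 pc.
|d_B − d_A| = |290.7 − 167.22| = 123.48 pc.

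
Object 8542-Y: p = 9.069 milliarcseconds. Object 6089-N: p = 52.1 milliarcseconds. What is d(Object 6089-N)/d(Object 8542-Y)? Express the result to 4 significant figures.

0.1741

Since d = 1/p, d_B/d_A = p_A/p_B.
= 9.069 / 52.1 = 0.17407.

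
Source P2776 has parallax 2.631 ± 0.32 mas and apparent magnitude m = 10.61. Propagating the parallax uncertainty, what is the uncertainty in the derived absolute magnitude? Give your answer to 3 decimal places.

M = m − 5 log₁₀ d + 5 = m + 5 log₁₀ p + 5, so ∂M/∂p = 5/(p ln 10).
σ_M = (5/ln 10) · (σ_p/p) = 2.1715 × 0.32/2.631 = 2.1715 × 0.12163 = 0.26412.

σ_M = 0.264 mag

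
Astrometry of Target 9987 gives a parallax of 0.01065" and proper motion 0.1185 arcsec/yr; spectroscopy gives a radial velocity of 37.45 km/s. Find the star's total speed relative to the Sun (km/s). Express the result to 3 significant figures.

64.7 km/s

d = 1/p = 1/0.01065″ = 93.897 pc.
v_t = 4.740 μ d = 4.740 × 0.1185 × 93.897 = 52.741 km/s.
v = √(v_r² + v_t²) = √(37.45² + 52.741²) = √4184.12 = 64.685 km/s.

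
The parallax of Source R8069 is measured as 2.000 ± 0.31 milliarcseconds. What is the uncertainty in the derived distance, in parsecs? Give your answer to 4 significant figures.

77.50 pc

d = 1/p, so σ_d = σ_p / p².
σ_d = 0.000310 / (0.002000)² = 0.000310 / 0.000004 = 77.5 pc.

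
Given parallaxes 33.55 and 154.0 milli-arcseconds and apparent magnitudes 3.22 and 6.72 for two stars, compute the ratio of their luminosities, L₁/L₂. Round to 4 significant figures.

L₁/L₂ = 529.2

d₁ = 1/p₁ = 1/0.03355″ = 29.806 pc; d₂ = 1/p₂ = 1/0.1540″ = 6.4935 pc.
M₁ = m₁ − 5 log₁₀ d₁ + 5 = 3.22 − 7.3715 + 5 = 0.8485.
M₂ = 6.72 − 4.0624 + 5 = 7.6576.
L₁/L₂ = 10^(0.4(M₂ − M₁)) = 10^(0.4 × 6.8091) = 10^2.72364 = 529.22.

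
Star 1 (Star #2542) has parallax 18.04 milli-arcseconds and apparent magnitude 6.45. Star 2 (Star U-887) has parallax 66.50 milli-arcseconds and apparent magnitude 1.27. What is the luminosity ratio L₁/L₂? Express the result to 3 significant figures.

L₁/L₂ = 0.115

d₁ = 1/p₁ = 1/0.01804″ = 55.432 pc; d₂ = 1/p₂ = 1/0.06650″ = 15.038 pc.
M₁ = m₁ − 5 log₁₀ d₁ + 5 = 6.45 − 8.7188 + 5 = 2.7312.
M₂ = 1.27 − 5.8860 + 5 = 0.3840.
L₁/L₂ = 10^(0.4(M₂ − M₁)) = 10^(0.4 × (-2.3472)) = 10^(-0.93888) = 0.11511.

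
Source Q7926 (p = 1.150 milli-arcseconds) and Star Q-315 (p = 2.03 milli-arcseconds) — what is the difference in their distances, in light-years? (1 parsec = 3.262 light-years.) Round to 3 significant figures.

d_A = 1/0.001150″ = 869.57 pc; d_B = 1/0.002030″ = 492.61 pc.
|d_B − d_A| = |492.61 − 869.57| = 376.96 pc = 376.96 × 3.262 ly = 1229.6 ly.

1230 ly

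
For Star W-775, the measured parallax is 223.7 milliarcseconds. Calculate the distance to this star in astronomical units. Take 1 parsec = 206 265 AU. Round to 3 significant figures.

p = 223.7 milliarcseconds = 0.2237 arcsec.
d = 1/p = 1/0.2237 = 4.4703 pc.
In AU: 4.4703 × 206265 = 9.2207 × 10^5 AU.

922000 AU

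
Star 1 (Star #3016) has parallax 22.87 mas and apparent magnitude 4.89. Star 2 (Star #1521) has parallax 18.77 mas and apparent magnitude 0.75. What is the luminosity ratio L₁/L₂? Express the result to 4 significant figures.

L₁/L₂ = 0.01487

d₁ = 1/p₁ = 1/0.02287″ = 43.725 pc; d₂ = 1/p₂ = 1/0.01877″ = 53.277 pc.
M₁ = m₁ − 5 log₁₀ d₁ + 5 = 4.89 − 8.2036 + 5 = 1.6864.
M₂ = 0.75 − 8.6327 + 5 = -2.8827.
L₁/L₂ = 10^(0.4(M₂ − M₁)) = 10^(0.4 × (-4.5691)) = 10^(-1.82764) = 0.014872.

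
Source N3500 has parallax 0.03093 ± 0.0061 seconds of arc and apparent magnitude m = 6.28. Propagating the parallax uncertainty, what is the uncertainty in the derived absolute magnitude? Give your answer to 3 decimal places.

σ_M = 0.428 mag

M = m − 5 log₁₀ d + 5 = m + 5 log₁₀ p + 5, so ∂M/∂p = 5/(p ln 10).
σ_M = (5/ln 10) · (σ_p/p) = 2.1715 × 0.0061/0.03093 = 2.1715 × 0.19722 = 0.42826.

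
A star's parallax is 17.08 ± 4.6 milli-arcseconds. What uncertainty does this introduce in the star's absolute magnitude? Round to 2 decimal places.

M = m − 5 log₁₀ d + 5 = m + 5 log₁₀ p + 5, so ∂M/∂p = 5/(p ln 10).
σ_M = (5/ln 10) · (σ_p/p) = 2.1715 × 4.6/17.08 = 2.1715 × 0.26932 = 0.58483.

σ_M = 0.58 mag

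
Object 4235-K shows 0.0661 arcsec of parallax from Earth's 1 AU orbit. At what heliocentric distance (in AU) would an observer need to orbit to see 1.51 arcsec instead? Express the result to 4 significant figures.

22.84 AU

Parallax scales linearly with baseline: p ∝ B, so B = p_target / p_Earth × 1 AU.
B = 1.51 / 0.0661 = 22.844 AU.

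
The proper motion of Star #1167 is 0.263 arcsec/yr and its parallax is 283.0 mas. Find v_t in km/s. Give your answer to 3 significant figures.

d = 1/p = 1/0.2830″ = 3.5336 pc.
v_t = 4.74 × μ × d = 4.74 × 0.263 × 3.5336 = 4.4051 km/s.

4.41 km/s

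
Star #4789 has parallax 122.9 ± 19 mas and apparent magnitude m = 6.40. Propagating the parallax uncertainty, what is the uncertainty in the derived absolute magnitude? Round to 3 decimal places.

σ_M = 0.336 mag

M = m − 5 log₁₀ d + 5 = m + 5 log₁₀ p + 5, so ∂M/∂p = 5/(p ln 10).
σ_M = (5/ln 10) · (σ_p/p) = 2.1715 × 19/122.9 = 2.1715 × 0.1546 = 0.33571.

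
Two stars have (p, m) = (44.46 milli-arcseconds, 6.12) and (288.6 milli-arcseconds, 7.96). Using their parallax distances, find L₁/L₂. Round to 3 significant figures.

L₁/L₂ = 229

d₁ = 1/p₁ = 1/0.04446″ = 22.492 pc; d₂ = 1/p₂ = 1/0.2886″ = 3.465 pc.
M₁ = m₁ − 5 log₁₀ d₁ + 5 = 6.12 − 6.7601 + 5 = 4.3599.
M₂ = 7.96 − 2.6985 + 5 = 10.2615.
L₁/L₂ = 10^(0.4(M₂ − M₁)) = 10^(0.4 × 5.9016) = 10^2.36064 = 229.42.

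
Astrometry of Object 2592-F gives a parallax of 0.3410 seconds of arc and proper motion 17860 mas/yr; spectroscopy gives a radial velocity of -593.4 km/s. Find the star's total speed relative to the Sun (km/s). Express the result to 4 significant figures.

d = 1/p = 1/0.3410″ = 2.9326 pc.
μ = 17860 mas/yr = 17.86 ″/yr.
v_t = 4.740 μ d = 4.740 × 17.86 × 2.9326 = 248.26 km/s.
v = √(v_r² + v_t²) = √((-593.4)² + 248.26²) = √413757 = 643.24 km/s.

643.2 km/s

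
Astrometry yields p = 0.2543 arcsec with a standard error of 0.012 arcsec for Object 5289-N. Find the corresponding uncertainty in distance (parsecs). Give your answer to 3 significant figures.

0.186 pc

d = 1/p, so σ_d = σ_p / p².
σ_d = 0.0120 / (0.2543)² = 0.0120 / 0.064668 = 0.18556 pc.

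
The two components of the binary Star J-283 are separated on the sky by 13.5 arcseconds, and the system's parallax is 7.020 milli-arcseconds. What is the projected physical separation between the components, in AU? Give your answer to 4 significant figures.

d = 1/p = 1/0.007020″ = 142.45 pc.
At distance d (pc), an angle of θ arcsec spans θ·d AU: s = 13.5 × 142.45 = 1923.1 AU.

1923 AU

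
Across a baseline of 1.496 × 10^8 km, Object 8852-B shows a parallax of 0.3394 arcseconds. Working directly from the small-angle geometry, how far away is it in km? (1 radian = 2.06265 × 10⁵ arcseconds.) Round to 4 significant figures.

9.092 × 10^13 km

θ = 0.3394″ = 0.3394/206265 = 1.6455 × 10^-6 rad.
d = B/θ = (1.496 × 10^8) / (1.6455 × 10^-6) = 9.0915 × 10^13 km.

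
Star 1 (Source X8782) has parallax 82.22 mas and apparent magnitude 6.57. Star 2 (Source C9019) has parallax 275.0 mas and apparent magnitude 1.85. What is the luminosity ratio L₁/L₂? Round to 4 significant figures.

L₁/L₂ = 0.1448

d₁ = 1/p₁ = 1/0.08222″ = 12.162 pc; d₂ = 1/p₂ = 1/0.2750″ = 3.6364 pc.
M₁ = m₁ − 5 log₁₀ d₁ + 5 = 6.57 − 5.4250 + 5 = 6.1450.
M₂ = 1.85 − 2.8034 + 5 = 4.0466.
L₁/L₂ = 10^(0.4(M₂ − M₁)) = 10^(0.4 × (-2.0984)) = 10^(-0.83936) = 0.14476.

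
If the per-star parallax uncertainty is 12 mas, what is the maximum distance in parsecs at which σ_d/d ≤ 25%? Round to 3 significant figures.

σ_d/d = σ_p/p, so the condition is σ_p/p ≤ 0.25, i.e. p ≥ σ_p/0.25.
p_min = 12/0.25 = 48 mas = 0.048 arcsec.
d_max = 1/p_min = 1/0.048 = 20.833 pc.

20.8 pc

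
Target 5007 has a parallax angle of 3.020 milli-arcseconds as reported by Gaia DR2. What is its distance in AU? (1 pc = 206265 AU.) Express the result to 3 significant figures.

6.83 × 10^7 AU

p = 3.020 milli-arcseconds = 0.003020 arcsec.
d = 1/p = 1/0.003020 = 331.13 pc.
In AU: 331.13 × 206265 = 6.8301 × 10^7 AU.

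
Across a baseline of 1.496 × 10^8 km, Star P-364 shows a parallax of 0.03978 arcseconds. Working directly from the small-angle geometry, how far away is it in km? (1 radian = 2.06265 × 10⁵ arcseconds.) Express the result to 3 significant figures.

θ = 0.03978″ = 0.03978/206265 = 1.9286 × 10^-7 rad.
d = B/θ = (1.496 × 10^8) / (1.9286 × 10^-7) = 7.7569 × 10^14 km.

7.76 × 10^14 km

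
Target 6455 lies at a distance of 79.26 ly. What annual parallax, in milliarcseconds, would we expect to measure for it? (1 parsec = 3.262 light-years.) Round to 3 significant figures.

41.2 mas

d = 79.26 ly ÷ 3.262 = 24.298 pc.
p = 1/d = 1/24.298 = 0.041156 arcsec.
= 0.041156 × 1000 = 41.156 mas.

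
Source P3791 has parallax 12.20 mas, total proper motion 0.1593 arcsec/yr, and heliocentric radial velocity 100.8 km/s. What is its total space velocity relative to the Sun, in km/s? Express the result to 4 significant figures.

d = 1/p = 1/0.01220″ = 81.967 pc.
v_t = 4.740 μ d = 4.740 × 0.1593 × 81.967 = 61.892 km/s.
v = √(v_r² + v_t²) = √(100.8² + 61.892²) = √13991.3 = 118.28 km/s.

118.3 km/s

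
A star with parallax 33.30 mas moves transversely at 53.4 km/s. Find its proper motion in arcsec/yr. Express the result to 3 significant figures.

d = 1/p = 1/0.03330″ = 30.03 pc.
μ = v_t / (4.74 d) = 53.4 / (4.74 × 30.03) = 53.4 / 142.34 = 0.37516 ″/yr.

0.375 arcsec/yr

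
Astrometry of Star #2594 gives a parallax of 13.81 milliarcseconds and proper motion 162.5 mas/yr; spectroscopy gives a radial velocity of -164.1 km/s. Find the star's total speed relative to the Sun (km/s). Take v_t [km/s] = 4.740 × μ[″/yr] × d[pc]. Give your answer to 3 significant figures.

173 km/s

d = 1/p = 1/0.01381″ = 72.411 pc.
μ = 162.5 mas/yr = 0.1625 ″/yr.
v_t = 4.740 μ d = 4.740 × 0.1625 × 72.411 = 55.775 km/s.
v = √(v_r² + v_t²) = √((-164.1)² + 55.775²) = √30039.7 = 173.32 km/s.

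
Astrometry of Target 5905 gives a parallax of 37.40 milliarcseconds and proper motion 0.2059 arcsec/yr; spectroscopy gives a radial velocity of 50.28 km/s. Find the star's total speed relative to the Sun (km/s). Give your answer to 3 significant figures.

56.6 km/s

d = 1/p = 1/0.03740″ = 26.738 pc.
v_t = 4.740 μ d = 4.740 × 0.2059 × 26.738 = 26.095 km/s.
v = √(v_r² + v_t²) = √(50.28² + 26.095²) = √3209.03 = 56.648 km/s.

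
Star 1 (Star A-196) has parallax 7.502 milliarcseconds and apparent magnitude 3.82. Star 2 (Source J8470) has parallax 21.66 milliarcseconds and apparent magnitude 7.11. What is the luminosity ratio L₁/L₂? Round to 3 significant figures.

d₁ = 1/p₁ = 1/0.007502″ = 133.3 pc; d₂ = 1/p₂ = 1/0.02166″ = 46.168 pc.
M₁ = m₁ − 5 log₁₀ d₁ + 5 = 3.82 − 10.6242 + 5 = -1.8042.
M₂ = 7.11 − 8.3217 + 5 = 3.7883.
L₁/L₂ = 10^(0.4(M₂ − M₁)) = 10^(0.4 × 5.5925) = 10^2.23700 = 172.58.

L₁/L₂ = 173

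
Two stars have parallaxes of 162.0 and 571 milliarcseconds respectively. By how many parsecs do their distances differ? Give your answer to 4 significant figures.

4.422 pc

d_A = 1/0.1620″ = 6.1728 pc; d_B = 1/0.5710″ = 1.7513 pc.
|d_B − d_A| = |1.7513 − 6.1728| = 4.4215 pc.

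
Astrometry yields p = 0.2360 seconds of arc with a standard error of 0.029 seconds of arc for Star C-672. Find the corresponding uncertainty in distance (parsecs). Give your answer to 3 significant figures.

d = 1/p, so σ_d = σ_p / p².
σ_d = 0.0290 / (0.2360)² = 0.0290 / 0.055696 = 0.52068 pc.

0.521 pc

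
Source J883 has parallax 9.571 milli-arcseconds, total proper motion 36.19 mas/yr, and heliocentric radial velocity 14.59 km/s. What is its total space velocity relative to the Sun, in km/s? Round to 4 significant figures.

d = 1/p = 1/0.009571″ = 104.48 pc.
μ = 36.19 mas/yr = 0.03619 ″/yr.
v_t = 4.740 μ d = 4.740 × 0.03619 × 104.48 = 17.923 km/s.
v = √(v_r² + v_t²) = √(14.59² + 17.923²) = √534.102 = 23.111 km/s.

23.11 km/s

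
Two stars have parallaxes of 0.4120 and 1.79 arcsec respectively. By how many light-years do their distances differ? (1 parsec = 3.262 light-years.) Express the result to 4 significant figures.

6.095 ly

d_A = 1/0.4120″ = 2.4272 pc; d_B = 1/1.790″ = 0.55866 pc.
|d_B − d_A| = |0.55866 − 2.4272| = 1.8685 pc = 1.8685 × 3.262 ly = 6.095 ly.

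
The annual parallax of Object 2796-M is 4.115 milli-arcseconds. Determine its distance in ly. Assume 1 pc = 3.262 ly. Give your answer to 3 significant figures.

p = 4.115 milli-arcseconds = 0.004115 arcsec.
d = 1/p = 1/0.004115 = 243.01 pc.
In light-years: 243.01 × 3.262 = 792.7 ly.

793 ly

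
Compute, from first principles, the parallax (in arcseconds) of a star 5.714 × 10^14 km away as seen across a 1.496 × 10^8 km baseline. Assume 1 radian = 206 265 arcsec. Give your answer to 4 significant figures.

θ ≈ B/d = (1.496 × 10^8) / (5.714 × 10^14) = 2.6181 × 10^-7 rad.
In arcseconds: 2.6181 × 10^-7 × 206265 = 0.054002″.

0.05400 arcsec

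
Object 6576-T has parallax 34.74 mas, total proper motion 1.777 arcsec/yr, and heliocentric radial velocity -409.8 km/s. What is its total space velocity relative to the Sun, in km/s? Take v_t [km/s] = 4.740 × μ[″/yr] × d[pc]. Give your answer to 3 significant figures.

d = 1/p = 1/0.03474″ = 28.785 pc.
v_t = 4.740 μ d = 4.740 × 1.777 × 28.785 = 242.46 km/s.
v = √(v_r² + v_t²) = √((-409.8)² + 242.46²) = √226723 = 476.15 km/s.

476 km/s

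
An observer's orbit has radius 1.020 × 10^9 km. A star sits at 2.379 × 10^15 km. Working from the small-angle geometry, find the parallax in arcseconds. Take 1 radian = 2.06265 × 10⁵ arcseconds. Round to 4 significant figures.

θ ≈ B/d = (1.020 × 10^9) / (2.379 × 10^15) = 4.2875 × 10^-7 rad.
In arcseconds: 4.2875 × 10^-7 × 206265 = 0.088436″.

0.08844 arcsec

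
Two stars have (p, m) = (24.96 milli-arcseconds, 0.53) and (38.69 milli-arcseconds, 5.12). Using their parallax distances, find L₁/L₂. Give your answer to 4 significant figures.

d₁ = 1/p₁ = 1/0.02496″ = 40.064 pc; d₂ = 1/p₂ = 1/0.03869″ = 25.846 pc.
M₁ = m₁ − 5 log₁₀ d₁ + 5 = 0.53 − 8.0138 + 5 = -2.4838.
M₂ = 5.12 − 7.0620 + 5 = 3.0580.
L₁/L₂ = 10^(0.4(M₂ − M₁)) = 10^(0.4 × 5.5418) = 10^2.21672 = 164.71.

L₁/L₂ = 164.7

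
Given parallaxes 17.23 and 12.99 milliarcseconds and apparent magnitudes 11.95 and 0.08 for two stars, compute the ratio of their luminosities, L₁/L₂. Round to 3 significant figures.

L₁/L₂ = 1.02 × 10^-5

d₁ = 1/p₁ = 1/0.01723″ = 58.038 pc; d₂ = 1/p₂ = 1/0.01299″ = 76.982 pc.
M₁ = m₁ − 5 log₁₀ d₁ + 5 = 11.95 − 8.8186 + 5 = 8.1314.
M₂ = 0.08 − 9.4319 + 5 = -4.3519.
L₁/L₂ = 10^(0.4(M₂ − M₁)) = 10^(0.4 × (-12.4833)) = 10^(-4.99332) = 0.000010155.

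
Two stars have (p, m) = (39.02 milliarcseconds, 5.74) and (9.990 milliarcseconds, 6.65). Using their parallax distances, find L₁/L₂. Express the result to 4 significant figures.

L₁/L₂ = 0.1516

d₁ = 1/p₁ = 1/0.03902″ = 25.628 pc; d₂ = 1/p₂ = 1/0.009990″ = 100.1 pc.
M₁ = m₁ − 5 log₁₀ d₁ + 5 = 5.74 − 7.0436 + 5 = 3.6964.
M₂ = 6.65 − 10.0022 + 5 = 1.6478.
L₁/L₂ = 10^(0.4(M₂ − M₁)) = 10^(0.4 × (-2.0486)) = 10^(-0.81944) = 0.15155.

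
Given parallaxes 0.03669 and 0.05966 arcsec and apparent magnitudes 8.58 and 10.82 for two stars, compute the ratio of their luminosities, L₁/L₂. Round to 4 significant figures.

L₁/L₂ = 20.81

d₁ = 1/p₁ = 1/0.03669″ = 27.255 pc; d₂ = 1/p₂ = 1/0.05966″ = 16.762 pc.
M₁ = m₁ − 5 log₁₀ d₁ + 5 = 8.58 − 7.1772 + 5 = 6.4028.
M₂ = 10.82 − 6.1216 + 5 = 9.6984.
L₁/L₂ = 10^(0.4(M₂ − M₁)) = 10^(0.4 × 3.2956) = 10^1.31824 = 20.808.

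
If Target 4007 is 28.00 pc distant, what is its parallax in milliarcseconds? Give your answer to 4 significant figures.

35.71 mas

p = 1/d = 1/28 = 0.035714 arcsec.
= 0.035714 × 1000 = 35.714 mas.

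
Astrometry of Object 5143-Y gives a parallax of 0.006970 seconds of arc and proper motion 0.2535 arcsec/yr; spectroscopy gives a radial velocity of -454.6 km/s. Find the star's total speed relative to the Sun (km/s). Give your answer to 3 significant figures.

486 km/s

d = 1/p = 1/0.006970″ = 143.47 pc.
v_t = 4.740 μ d = 4.740 × 0.2535 × 143.47 = 172.39 km/s.
v = √(v_r² + v_t²) = √((-454.6)² + 172.39²) = √236379 = 486.19 km/s.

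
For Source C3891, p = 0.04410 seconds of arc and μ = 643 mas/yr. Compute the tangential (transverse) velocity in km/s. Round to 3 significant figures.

69.1 km/s

d = 1/p = 1/0.04410″ = 22.676 pc.
μ = 643 mas/yr = 0.643 ″/yr.
v_t = 4.74 × μ × d = 4.74 × 0.643 × 22.676 = 69.112 km/s.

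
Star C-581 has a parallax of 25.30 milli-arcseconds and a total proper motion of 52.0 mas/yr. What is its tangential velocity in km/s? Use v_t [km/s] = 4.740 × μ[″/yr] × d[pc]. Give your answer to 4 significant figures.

d = 1/p = 1/0.02530″ = 39.526 pc.
μ = 52.0 mas/yr = 0.0520 ″/yr.
v_t = 4.74 × μ × d = 4.74 × 0.0520 × 39.526 = 9.7424 km/s.

9.742 km/s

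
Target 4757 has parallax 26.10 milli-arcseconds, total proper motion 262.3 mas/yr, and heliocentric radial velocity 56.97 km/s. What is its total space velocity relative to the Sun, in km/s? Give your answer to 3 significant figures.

d = 1/p = 1/0.02610″ = 38.314 pc.
μ = 262.3 mas/yr = 0.2623 ″/yr.
v_t = 4.740 μ d = 4.740 × 0.2623 × 38.314 = 47.636 km/s.
v = √(v_r² + v_t²) = √(56.97² + 47.636²) = √5514.77 = 74.261 km/s.

74.3 km/s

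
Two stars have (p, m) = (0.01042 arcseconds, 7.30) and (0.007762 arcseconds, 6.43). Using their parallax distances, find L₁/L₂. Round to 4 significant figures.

d₁ = 1/p₁ = 1/0.01042″ = 95.969 pc; d₂ = 1/p₂ = 1/0.007762″ = 128.83 pc.
M₁ = m₁ − 5 log₁₀ d₁ + 5 = 7.30 − 9.9107 + 5 = 2.3893.
M₂ = 6.43 − 10.5501 + 5 = 0.8799.
L₁/L₂ = 10^(0.4(M₂ − M₁)) = 10^(0.4 × (-1.5094)) = 10^(-0.60376) = 0.24902.

L₁/L₂ = 0.2490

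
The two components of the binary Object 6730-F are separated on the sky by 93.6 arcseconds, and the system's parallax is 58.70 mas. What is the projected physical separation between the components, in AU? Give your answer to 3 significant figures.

1590 AU

d = 1/p = 1/0.05870″ = 17.036 pc.
At distance d (pc), an angle of θ arcsec spans θ·d AU: s = 93.6 × 17.036 = 1594.6 AU.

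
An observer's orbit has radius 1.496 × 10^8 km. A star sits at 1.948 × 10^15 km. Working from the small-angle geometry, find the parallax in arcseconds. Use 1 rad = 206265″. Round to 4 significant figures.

0.01584 arcsec

θ ≈ B/d = (1.496 × 10^8) / (1.948 × 10^15) = 7.6797 × 10^-8 rad.
In arcseconds: 7.6797 × 10^-8 × 206265 = 0.015841″.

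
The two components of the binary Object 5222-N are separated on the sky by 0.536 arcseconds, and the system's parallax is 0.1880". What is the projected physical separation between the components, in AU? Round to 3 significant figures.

d = 1/p = 1/0.1880″ = 5.3191 pc.
At distance d (pc), an angle of θ arcsec spans θ·d AU: s = 0.536 × 5.3191 = 2.851 AU.

2.85 AU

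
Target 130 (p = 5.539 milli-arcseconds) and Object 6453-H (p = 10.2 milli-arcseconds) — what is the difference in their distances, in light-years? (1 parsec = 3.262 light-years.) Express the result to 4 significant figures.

d_A = 1/0.005539″ = 180.54 pc; d_B = 1/0.01020″ = 98.039 pc.
|d_B − d_A| = |98.039 − 180.54| = 82.501 pc = 82.501 × 3.262 ly = 269.12 ly.

269.1 ly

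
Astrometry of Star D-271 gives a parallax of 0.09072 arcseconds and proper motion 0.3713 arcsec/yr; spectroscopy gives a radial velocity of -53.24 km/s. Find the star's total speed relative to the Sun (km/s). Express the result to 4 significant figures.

56.66 km/s

d = 1/p = 1/0.09072″ = 11.023 pc.
v_t = 4.740 μ d = 4.740 × 0.3713 × 11.023 = 19.4 km/s.
v = √(v_r² + v_t²) = √((-53.24)² + 19.4²) = √3210.86 = 56.664 km/s.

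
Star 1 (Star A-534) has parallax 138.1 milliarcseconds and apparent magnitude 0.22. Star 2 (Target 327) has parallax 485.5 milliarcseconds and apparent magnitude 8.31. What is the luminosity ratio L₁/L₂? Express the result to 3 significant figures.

d₁ = 1/p₁ = 1/0.1381″ = 7.2411 pc; d₂ = 1/p₂ = 1/0.4855″ = 2.0597 pc.
M₁ = m₁ − 5 log₁₀ d₁ + 5 = 0.22 − 4.2990 + 5 = 0.9210.
M₂ = 8.31 − 1.5690 + 5 = 11.7410.
L₁/L₂ = 10^(0.4(M₂ − M₁)) = 10^(0.4 × 10.8200) = 10^4.32800 = 21281.

L₁/L₂ = 21300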